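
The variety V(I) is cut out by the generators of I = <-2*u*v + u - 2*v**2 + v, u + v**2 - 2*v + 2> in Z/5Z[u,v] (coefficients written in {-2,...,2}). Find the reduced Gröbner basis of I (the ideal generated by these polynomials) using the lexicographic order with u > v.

f_1 = -2*u*v + u - 2*v**2 + v, LT = u*v.
f_2 = u + v**2 - 2*v + 2, LT = u.

S(f_1,f_2): lcm = u*v. S = 2*u - v**3 - 2*v**2.
  leading term u: subtract (2)·f_2 from 2*u - v**3 - 2*v**2 → -v**3 + v**2 - v + 1
  leading term v**3: no divisor's leading term divides it; move -v**3 to the remainder.
  leading term v**2: no divisor's leading term divides it; move v**2 to the remainder.
  leading term v: no divisor's leading term divides it; move -v to the remainder.
  leading term 1: no divisor's leading term divides it; move 1 to the remainder.
  remainder -v**3 + v**2 - v + 1 ≠ 0; add g_3 = -v**3 + v**2 - v + 1 to the basis.

The other S-polynomials (S(f_1,g_3), S(f_2,g_3)) all reduce to 0 modulo the current basis, so we have a Gröbner basis.
Inter-reduce: drop elements whose leading term is divisible by another's, tail-reduce, and make monic.

G = {u + v**2 - 2*v + 2, v**3 - v**2 + v - 1}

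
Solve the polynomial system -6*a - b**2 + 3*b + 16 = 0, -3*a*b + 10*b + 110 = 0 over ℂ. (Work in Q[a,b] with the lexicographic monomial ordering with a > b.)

Compute a lex Gröbner basis by Buchberger's algorithm.
f_1 = -6*a - b**2 + 3*b + 16, LT = a.
f_2 = -3*a*b + 10*b + 110, LT = a*b.

S(f_1,f_2): lcm = a*b. S = 1/6*b**3 - 1/2*b**2 + 2/3*b + 110/3.
  leading term b**3: no divisor's leading term divides it; move 1/6*b**3 to the remainder.
  leading term b**2: no divisor's leading term divides it; move -1/2*b**2 to the remainder.
  leading term b: no divisor's leading term divides it; move 2/3*b to the remainder.
  leading term 1: no divisor's leading term divides it; move 110/3 to the remainder.
  remainder 1/6*b**3 - 1/2*b**2 + 2/3*b + 110/3 ≠ 0; add h_3 = 1/6*b**3 - 1/2*b**2 + 2/3*b + 110/3 to the basis.

The other S-polynomials (S(f_1,h_3), S(f_2,h_3)) all reduce to 0 modulo the current basis, so we have a Gröbner basis.
Inter-reduce: drop elements whose leading term is divisible by another's, tail-reduce, and make monic.
Reduced Gröbner basis: {a + 1/6*b**2 - 1/2*b - 8/3, b**3 - 3*b**2 + 4*b + 220}.

A lex Gröbner basis eliminates variables successively. Here b**3 - 3*b**2 + 4*b + 220 depends only on b, with roots {-5, 4 - 2*sqrt(7)*I, 4 + 2*sqrt(7)*I}; lifting each root through the earlier basis elements recovers the full solutions.
  b = -5: the earlier basis element becomes a + 4 = 0, giving a = -4 — point (-4, -5).
  b = 4 - 2*sqrt(7)*I: the earlier basis element becomes a - 20/3 - 5*sqrt(7)*I/3 = 0, giving a = 20/3 + 5*sqrt(7)*I/3 — point (20/3 + 5*sqrt(7)*I/3, 4 - 2*sqrt(7)*I).
  b = 4 + 2*sqrt(7)*I: the earlier basis element becomes a - 20/3 + 5*sqrt(7)*I/3 = 0, giving a = 20/3 - 5*sqrt(7)*I/3 — point (20/3 - 5*sqrt(7)*I/3, 4 + 2*sqrt(7)*I).
Substituting each solution back into the original system confirms all equations vanish.

{(-4, -5), (20/3 + 5*sqrt(7)*I/3, 4 - 2*sqrt(7)*I), (20/3 - 5*sqrt(7)*I/3, 4 + 2*sqrt(7)*I)}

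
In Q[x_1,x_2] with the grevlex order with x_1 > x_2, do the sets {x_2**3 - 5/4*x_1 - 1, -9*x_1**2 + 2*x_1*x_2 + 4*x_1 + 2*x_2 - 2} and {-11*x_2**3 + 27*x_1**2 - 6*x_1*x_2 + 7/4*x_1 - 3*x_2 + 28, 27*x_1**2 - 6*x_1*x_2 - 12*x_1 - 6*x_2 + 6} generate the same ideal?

For a fixed monomial order, each ideal has a unique reduced Gröbner basis; comparing bases decides equality.
Buchberger on the first generating set:
f_1 = x_2**3 - 5/4*x_1 - 1, LT = x_2**3.
f_2 = -9*x_1**2 + 2*x_1*x_2 + 4*x_1 + 2*x_2 - 2, LT = x_1**2.

S(f_1,f_2): leading monomials are coprime, so the S-polynomial reduces to 0 (Buchberger's first criterion).
Every S-polynomial of the final basis reduces to 0, so we have a Gröbner basis.
Inter-reduce: drop elements whose leading term is divisible by another's, tail-reduce, and make monic.
Reduced Gröbner basis: {x_2**3 - 5/4*x_1 - 1, x_1**2 - 2/9*x_1*x_2 - 4/9*x_1 - 2/9*x_2 + 2/9}.

Buchberger on the second generating set:
h_1 = -11*x_2**3 + 27*x_1**2 - 6*x_1*x_2 + 7/4*x_1 - 3*x_2 + 28, LT = x_2**3.
h_2 = 27*x_1**2 - 6*x_1*x_2 - 12*x_1 - 6*x_2 + 6, LT = x_1**2.

S(h_1,h_2): leading monomials are coprime, so the S-polynomial reduces to 0 (Buchberger's first criterion).
Every S-polynomial of the final basis reduces to 0, so we have a Gröbner basis.
Inter-reduce: drop elements whose leading term is divisible by another's, tail-reduce, and make monic.
Reduced Gröbner basis: {x_2**3 - 5/4*x_1 - 3/11*x_2 - 2, x_1**2 - 2/9*x_1*x_2 - 4/9*x_1 - 2/9*x_2 + 2/9}.

The bases are distinct; the ideals are different.

No, the ideals differ.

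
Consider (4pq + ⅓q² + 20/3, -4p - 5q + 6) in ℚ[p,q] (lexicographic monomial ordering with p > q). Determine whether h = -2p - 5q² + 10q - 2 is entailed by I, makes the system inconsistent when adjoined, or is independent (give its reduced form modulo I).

-2p - 5q² + 10q - 2 is independent of I; its normal form modulo I is 85/14q - 85/7.

First compute the reduced Gröbner basis of I by Buchberger's algorithm.
f_1 = 4pq + ⅓q² + 20/3, LT = pq.
f_2 = -4p - 5q + 6, LT = p.

S(f_1,f_2): lcm = pq. S = -7/6q² + 3/2q + 5/3.
  reduce S modulo (f_1, f_2):
  remainder -7/6q² + 3/2q + 5/3 ≠ 0; add k_3 = -7/6q² + 3/2q + 5/3 to the basis.

The other S-polynomials (S(f_1,k_3), S(f_2,k_3)) all reduce to 0 modulo the current basis, so we have a Gröbner basis.
Inter-reduce: drop elements whose leading term is divisible by another's, tail-reduce, and make monic.
Reduced Gröbner basis: {p + 5/4q - 3/2, q² - 9/7q - 10/7}.
Label its elements g_1 = p + 5/4q - 3/2, g_2 = q² - 9/7q - 10/7.

Reduce h = -2p - 5q² + 10q - 2 modulo G:
  leading term p: subtract (-2)·g_1 from -2p - 5q² + 10q - 2 → -5q² + 25/2q - 5
  leading term q²: subtract (-5)·g_2 from -5q² + 25/2q - 5 → 85/14q - 85/7
  leading term q: no divisor's leading term divides it; move 85/14q to the remainder.
  leading term 1: no divisor's leading term divides it; move -85/7 to the remainder.
  normal form = 85/14q - 85/7.
The normal form is nonzero, so h ∉ I. Since h minus its normal form lies in I, I + (h) = I + (r) where r = 85/14q - 85/7; decide whether this ideal is the whole ring.
Run Buchberger on G together with r (pairs among the g_i already reduce to 0 since G is a Gröbner basis):
g_1 = p + 5/4q - 3/2, LT = p.
g_2 = q² - 9/7q - 10/7, LT = q².
r = 85/14q - 85/7, LT = q.

The S-polynomials (S(g_1,g_2), S(g_1,r), S(g_2,r)) all reduce to 0 modulo the current basis, so we have a Gröbner basis.
Inter-reduce: drop elements whose leading term is divisible by another's, tail-reduce, and make monic.
Reduced Gröbner basis: {p + 1, q - 2}.
The reduced Gröbner basis of I + (h) is {p + 1, q - 2} ≠ {1}, a proper ideal, so the enlarged system stays consistent: h is independent of I, with normal form 85/14q - 85/7.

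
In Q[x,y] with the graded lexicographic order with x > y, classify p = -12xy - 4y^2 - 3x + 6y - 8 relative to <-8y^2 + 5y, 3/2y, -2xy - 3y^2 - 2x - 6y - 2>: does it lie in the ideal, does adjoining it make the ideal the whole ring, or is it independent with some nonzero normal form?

Adjoining -12xy - 4y^2 - 3x + 6y - 8 makes the ideal the whole ring: the system is inconsistent.

First compute the reduced Gröbner basis of I by Buchberger's algorithm.
f_1 = -8y^2 + 5y, LT = y^2.
f_2 = 3/2y, LT = y.
f_3 = -2xy - 3y^2 - 2x - 6y - 2, LT = xy.

S(f_1,f_2): lcm = y^2. S = -5/8y.
  leading term y: subtract (-5/12)·f_2 from -5/8y → 0
  remainder 0.

S(f_1,f_3): lcm = xy^2. S = -3/2y^3 - 13/8xy - 3y^2 - y.
  leading term y^3: subtract (3/16y)·f_1 from -3/2y^3 - 13/8xy - 3y^2 - y → -13/8xy - 63/16y^2 - y
  leading term xy: subtract (-13/12x)·f_2 from -13/8xy - 63/16y^2 - y → -63/16y^2 - y
  leading term y^2: subtract (63/128)·f_1 from -63/16y^2 - y → -443/128y
  leading term y: subtract (-443/192)·f_2 from -443/128y → 0
  remainder 0.

S(f_2,f_3): lcm = xy. S = -3/2y^2 - x - 3y - 1.
  leading term y^2: subtract (3/16)·f_1 from -3/2y^2 - x - 3y - 1 → -x - 63/16y - 1
  leading term x: no divisor's leading term divides it; move -x to the remainder.
  leading term y: subtract (-21/8)·f_2 from -63/16y - 1 → -1
  leading term 1: no divisor's leading term divides it; move -1 to the remainder.
  remainder -x - 1 ≠ 0; add h_4 = -x - 1 to the basis.

S(f_1,h_4): leading monomials are coprime, so the S-polynomial reduces to 0 (Buchberger's first criterion).
S(f_2,h_4): leading monomials are coprime, so the S-polynomial reduces to 0 (Buchberger's first criterion).
S(f_3,h_4): lcm = xy. S = 3/2y^2 + x + 2y + 1.
  leading term y^2: subtract (-3/16)·f_1 from 3/2y^2 + x + 2y + 1 → x + 47/16y + 1
  leading term x: subtract (-1)·h_4 from x + 47/16y + 1 → 47/16y
  leading term y: subtract (47/24)·f_2 from 47/16y → 0
  remainder 0.

Every S-polynomial of the final basis reduces to 0, so we have a Gröbner basis.
Inter-reduce: drop elements whose leading term is divisible by another's, tail-reduce, and make monic.
Reduced Gröbner basis: {x + 1, y}.
Label its elements g_1 = x + 1, g_2 = y.

Reduce p = -12xy - 4y^2 - 3x + 6y - 8 modulo G:
  leading term xy: subtract (-12y)·g_1 from -12xy - 4y^2 - 3x + 6y - 8 → -4y^2 - 3x + 18y - 8
  leading term y^2: subtract (-4y)·g_2 from -4y^2 - 3x + 18y - 8 → -3x + 18y - 8
  leading term x: subtract (-3)·g_1 from -3x + 18y - 8 → 18y - 5
  leading term y: subtract (18)·g_2 from 18y - 5 → -5
  leading term 1: no divisor's leading term divides it; move -5 to the remainder.
  normal form = -5.
The normal form is nonzero, so p ∉ I. Since p minus its normal form lies in I, I + (p) = I + (r) where r = -5; decide whether this ideal is the whole ring.
Here r = -5 is a nonzero constant, hence a unit: 1 ∈ I + (p), the Gröbner basis of I + (p) is {1}, and the enlarged system has no common solution — adjoining p is inconsistent.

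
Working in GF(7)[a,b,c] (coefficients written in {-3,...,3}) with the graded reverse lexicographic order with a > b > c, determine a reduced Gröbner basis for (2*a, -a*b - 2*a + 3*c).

Buchberger's algorithm terminates because the ascending chain of leading-term ideals stabilizes.

f_1 = 2*a, LT = a.
f_2 = -a*b - 2*a + 3*c, LT = a*b.

S(f_1,f_2): lcm = a*b. S = -2*a + 3*c.
  reduce S modulo (f_1, f_2):
  remainder 3*c ≠ 0; add g_3 = 3*c to the basis.

The other S-polynomials (S(f_1,g_3), S(f_2,g_3)) all reduce to 0 modulo the current basis, so we have a Gröbner basis.
Inter-reduce: drop elements whose leading term is divisible by another's, tail-reduce, and make monic.

G = {a, c}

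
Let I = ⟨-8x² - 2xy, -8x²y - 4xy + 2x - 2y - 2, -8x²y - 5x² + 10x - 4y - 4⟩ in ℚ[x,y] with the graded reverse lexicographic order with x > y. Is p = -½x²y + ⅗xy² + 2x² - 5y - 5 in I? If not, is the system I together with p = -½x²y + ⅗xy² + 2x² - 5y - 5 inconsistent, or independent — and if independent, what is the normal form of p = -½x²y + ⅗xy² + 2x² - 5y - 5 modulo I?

First compute the reduced Gröbner basis of I by Buchberger's algorithm.
f_1 = -8x² - 2xy, LT = x².
f_2 = -8x²y - 4xy + 2x - 2y - 2, LT = x²y.
f_3 = -8x²y - 5x² + 10x - 4y - 4, LT = x²y.

S(f_1,f_2): lcm = x²y. S = ¼xy² - ½xy + ¼x - ¼y - ¼.
  leading term xy²: no divisor's leading term divides it; move ¼xy² to the remainder.
  leading term xy: no divisor's leading term divides it; move -½xy to the remainder.
  leading term x: no divisor's leading term divides it; move ¼x to the remainder.
  leading term y: no divisor's leading term divides it; move -¼y to the remainder.
  leading term 1: no divisor's leading term divides it; move -¼ to the remainder.
  remainder ¼xy² - ½xy + ¼x - ¼y - ¼ ≠ 0; add h_4 = ¼xy² - ½xy + ¼x - ¼y - ¼ to the basis.

S(f_1,f_3): lcm = x²y. S = ¼xy² - ⅝x² + 5/4x - ½y - ½.
  leading term xy²: subtract (1)·h_4 from ¼xy² - ⅝x² + 5/4x - ½y - ½ → -⅝x² + ½xy + x - ¼y - ¼
  leading term x²: subtract (5/64)·f_1 from -⅝x² + ½xy + x - ¼y - ¼ → 21/32xy + x - ¼y - ¼
  leading term xy: no divisor's leading term divides it; move 21/32xy to the remainder.
  leading term x: no divisor's leading term divides it; move x to the remainder.
  leading term y: no divisor's leading term divides it; move -¼y to the remainder.
  leading term 1: no divisor's leading term divides it; move -¼ to the remainder.
  remainder 21/32xy + x - ¼y - ¼ ≠ 0; add h_5 = 21/32xy + x - ¼y - ¼ to the basis.

S(f_1,h_4): lcm = x²y². S = ¼xy³ + 2x²y - x² + xy + x.
  leading term xy³: subtract (y)·h_4 from ¼xy³ + 2x²y - x² + xy + x → 2x²y + ½xy² - x² + ¾xy + ¼y² + x + ¼y
  leading term x²y: subtract (-¼y)·f_1 from 2x²y + ½xy² - x² + ¾xy + ¼y² + x + ¼y → -x² + ¾xy + ¼y² + x + ¼y
  leading term x²: subtract (⅛)·f_1 from -x² + ¾xy + ¼y² + x + ¼y → xy + ¼y² + x + ¼y
  leading term xy: subtract (32/21)·h_5 from xy + ¼y² + x + ¼y → ¼y² - 11/21x + 53/84y + 8/21
  leading term y²: no divisor's leading term divides it; move ¼y² to the remainder.
  leading term x: no divisor's leading term divides it; move -11/21x to the remainder.
  leading term y: no divisor's leading term divides it; move 53/84y to the remainder.
  leading term 1: no divisor's leading term divides it; move 8/21 to the remainder.
  remainder ¼y² - 11/21x + 53/84y + 8/21 ≠ 0; add h_6 = ¼y² - 11/21x + 53/84y + 8/21 to the basis.

S(f_3,h_4): lcm = x²y². S = 21/8x²y - x² - ¼xy + ½y² + x + ½y.
  leading term x²y: subtract (-21/64y)·f_1 from 21/8x²y - x² - ¼xy + ½y² + x + ½y → -21/32xy² - x² - ¼xy + ½y² + x + ½y
  leading term xy²: subtract (-21/8)·h_4 from -21/32xy² - x² - ¼xy + ½y² + x + ½y → -x² - 25/16xy + ½y² + 53/32x - 5/32y - 21/32
  leading term x²: subtract (⅛)·f_1 from -x² - 25/16xy + ½y² + 53/32x - 5/32y - 21/32 → -21/16xy + ½y² + 53/32x - 5/32y - 21/32
  leading term xy: subtract (-2)·h_5 from -21/16xy + ½y² + 53/32x - 5/32y - 21/32 → ½y² + 117/32x - 21/32y - 37/32
  leading term y²: subtract (2)·h_6 from ½y² + 117/32x - 21/32y - 37/32 → 3161/672x - 1289/672y - 1289/672
  leading term x: no divisor's leading term divides it; move 3161/672x to the remainder.
  leading term y: no divisor's leading term divides it; move -1289/672y to the remainder.
  leading term 1: no divisor's leading term divides it; move -1289/672 to the remainder.
  remainder 3161/672x - 1289/672y - 1289/672 ≠ 0; add h_7 = 3161/672x - 1289/672y - 1289/672 to the basis.

S(f_2,h_6): lcm = x²y². S = 44/21x³ - 53/21x²y + ½xy² - 32/21x² - ¼xy + ¼y² + ¼y.
  leading term x³: subtract (-11/42x)·f_1 from 44/21x³ - 53/21x²y + ½xy² - 32/21x² - ¼xy + ¼y² + ¼y → -64/21x²y + ½xy² - 32/21x² - ¼xy + ¼y² + ¼y
  leading term x²y: subtract (8/21y)·f_1 from -64/21x²y + ½xy² - 32/21x² - ¼xy + ¼y² + ¼y → 53/42xy² - 32/21x² - ¼xy + ¼y² + ¼y
  leading term xy²: subtract (106/21)·h_4 from 53/42xy² - 32/21x² - ¼xy + ¼y² + ¼y → -32/21x² + 191/84xy + ¼y² - 53/42x + 127/84y + 53/42
  leading term x²: subtract (4/21)·f_1 from -32/21x² + 191/84xy + ¼y² - 53/42x + 127/84y + 53/42 → 223/84xy + ¼y² - 53/42x + 127/84y + 53/42
  leading term xy: subtract (1784/441)·h_5 from 223/84xy + ¼y² - 53/42x + 127/84y + 53/42 → ¼y² - 4681/882x + 4451/1764y + 2005/882
  leading term y²: subtract (1)·h_6 from ¼y² - 4681/882x + 4451/1764y + 2005/882 → -4219/882x + 1669/882y + 1669/882
  leading term x: subtract (-67504/66381)·h_7 from -4219/882x + 1669/882y + 1669/882 → -553/9483y - 553/9483
  leading term y: no divisor's leading term divides it; move -553/9483y to the remainder.
  leading term 1: no divisor's leading term divides it; move -553/9483 to the remainder.
  remainder -553/9483y - 553/9483 ≠ 0; add h_8 = -553/9483y - 553/9483 to the basis.

The other S-polynomials (S(f_2,f_3), S(f_2,h_4), S(f_1,h_5), S(f_2,h_5), S(f_3,h_5), S(h_4,h_5), S(f_1,h_6), S(f_3,h_6), S(h_4,h_6), S(h_5,h_6), S(f_1,h_7), S(f_2,h_7), S(f_3,h_7), S(h_4,h_7), S(h_5,h_7), S(h_6,h_7), S(f_1,h_8), S(f_2,h_8), S(f_3,h_8), S(h_4,h_8), S(h_5,h_8), S(h_6,h_8), S(h_7,h_8)) all reduce to 0 modulo the current basis, so we have a Gröbner basis.
Inter-reduce: drop elements whose leading term is divisible by another's, tail-reduce, and make monic.
Reduced Gröbner basis: {x, y + 1}.
Label its elements g_1 = x, g_2 = y + 1.

Reduce p = -½x²y + ⅗xy² + 2x² - 5y - 5 modulo G:
  leading term x²y: subtract (-½xy)·g_1 from -½x²y + ⅗xy² + 2x² - 5y - 5 → ⅗xy² + 2x² - 5y - 5
  leading term xy²: subtract (⅗y²)·g_1 from ⅗xy² + 2x² - 5y - 5 → 2x² - 5y - 5
  leading term x²: subtract (2x)·g_1 from 2x² - 5y - 5 → -5y - 5
  leading term y: subtract (-5)·g_2 from -5y - 5 → 0
  normal form = 0.
Since the normal form is 0, p ∈ I.

-½x²y + ⅗xy² + 2x² - 5y - 5 lies in I (it reduces to 0).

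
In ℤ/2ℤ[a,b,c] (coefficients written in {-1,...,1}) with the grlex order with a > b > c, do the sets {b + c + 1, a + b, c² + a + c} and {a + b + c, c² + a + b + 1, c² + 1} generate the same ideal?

No, the ideals differ.

For a fixed monomial order, each ideal has a unique reduced Gröbner basis; comparing bases decides equality.
Buchberger on the first generating set:
f_1 = b + c + 1, LT = b.
f_2 = a + b, LT = a.
f_3 = c² + a + c, LT = c².

S(f_1,f_2): leading monomials are coprime, so the S-polynomial reduces to 0 (Buchberger's first criterion).
S(f_1,f_3): leading monomials are coprime, so the S-polynomial reduces to 0 (Buchberger's first criterion).
S(f_2,f_3): leading monomials are coprime, so the S-polynomial reduces to 0 (Buchberger's first criterion).
Every S-polynomial of the final basis reduces to 0, so we have a Gröbner basis.
Inter-reduce: drop elements whose leading term is divisible by another's, tail-reduce, and make monic.
Reduced Gröbner basis: {c² + 1, a + c + 1, b + c + 1}.

Buchberger on the second generating set:
h_1 = a + b + c, LT = a.
h_2 = c² + a + b + 1, LT = c².
h_3 = c² + 1, LT = c².

S(h_1,h_2): leading monomials are coprime, so the S-polynomial reduces to 0 (Buchberger's first criterion).
S(h_1,h_3): leading monomials are coprime, so the S-polynomial reduces to 0 (Buchberger's first criterion).
S(h_2,h_3): lcm = c². S = a + b.
  leading term a: subtract (1)·h_1 from a + b → c
  leading term c: no divisor's leading term divides it; move c to the remainder.
  remainder c ≠ 0; add k_4 = c to the basis.

S(h_1,k_4): leading monomials are coprime, so the S-polynomial reduces to 0 (Buchberger's first criterion).
S(h_2,k_4): lcm = c². S = a + b + 1.
  leading term a: subtract (1)·h_1 from a + b + 1 → c + 1
  leading term c: subtract (1)·k_4 from c + 1 → 1
  leading term 1: no divisor's leading term divides it; move 1 to the remainder.
  remainder 1 ≠ 0; add k_5 = 1 to the basis.

S(h_3,k_4): lcm = c². S = 1.
  leading term 1: subtract (1)·k_5 from 1 → 0
  remainder 0.

S(h_1,k_5): leading monomials are coprime, so the S-polynomial reduces to 0 (Buchberger's first criterion).
S(h_2,k_5): leading monomials are coprime, so the S-polynomial reduces to 0 (Buchberger's first criterion).
S(h_3,k_5): leading monomials are coprime, so the S-polynomial reduces to 0 (Buchberger's first criterion).
S(k_4,k_5): leading monomials are coprime, so the S-polynomial reduces to 0 (Buchberger's first criterion).
Every S-polynomial of the final basis reduces to 0, so we have a Gröbner basis.
Inter-reduce: drop elements whose leading term is divisible by another's, tail-reduce, and make monic.
Reduced Gröbner basis: {1}.

These differ, so the ideals are not equal.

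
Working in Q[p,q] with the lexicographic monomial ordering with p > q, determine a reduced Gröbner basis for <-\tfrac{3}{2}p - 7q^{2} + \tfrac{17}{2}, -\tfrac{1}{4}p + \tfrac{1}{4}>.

G = {p - 1, q^{2} - 1}

Buchberger's algorithm terminates because the ascending chain of leading-term ideals stabilizes.

f_1 = -\tfrac{3}{2}p - 7q^{2} + \tfrac{17}{2}, LT = p.
f_2 = -\tfrac{1}{4}p + \tfrac{1}{4}, LT = p.

S(f_1,f_2): lcm = p. S = \tfrac{14}{3}q^{2} - \tfrac{14}{3}.
  leading term q^{2}: no divisor's leading term divides it; move \tfrac{14}{3}q^{2} to the remainder.
  leading term 1: no divisor's leading term divides it; move -\tfrac{14}{3} to the remainder.
  remainder \tfrac{14}{3}q^{2} - \tfrac{14}{3} ≠ 0; add g_3 = \tfrac{14}{3}q^{2} - \tfrac{14}{3} to the basis.

The other S-polynomials (S(f_1,g_3), S(f_2,g_3)) all reduce to 0 modulo the current basis, so we have a Gröbner basis.
Inter-reduce: drop elements whose leading term is divisible by another's, tail-reduce, and make monic.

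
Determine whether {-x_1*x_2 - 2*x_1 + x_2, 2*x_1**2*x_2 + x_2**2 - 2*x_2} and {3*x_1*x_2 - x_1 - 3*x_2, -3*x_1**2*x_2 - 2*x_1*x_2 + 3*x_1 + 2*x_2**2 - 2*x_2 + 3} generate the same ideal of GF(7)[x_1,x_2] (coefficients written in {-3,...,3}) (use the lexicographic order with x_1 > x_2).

No, the ideals differ.

Since reduced Gröbner bases are canonical representatives of ideals under a given ordering, it suffices to compute and compare them.
Buchberger on the first generating set:
f_1 = -x_1*x_2 - 2*x_1 + x_2, LT = x_1*x_2.
f_2 = 2*x_1**2*x_2 + x_2**2 - 2*x_2, LT = x_1**2*x_2.

S(f_1,f_2): lcm = x_1**2*x_2. S = 2*x_1**2 - x_1*x_2 + 3*x_2**2 + x_2.
  leading term x_1**2: no divisor's leading term divides it; move 2*x_1**2 to the remainder.
  leading term x_1*x_2: subtract (1)·f_1 from -x_1*x_2 + 3*x_2**2 + x_2 → 2*x_1 + 3*x_2**2
  leading term x_1: no divisor's leading term divides it; move 2*x_1 to the remainder.
  leading term x_2**2: no divisor's leading term divides it; move 3*x_2**2 to the remainder.
  remainder 2*x_1**2 + 2*x_1 + 3*x_2**2 ≠ 0; add g_3 = 2*x_1**2 + 2*x_1 + 3*x_2**2 to the basis.

S(f_1,g_3): lcm = x_1**2*x_2. S = 2*x_1**2 - 2*x_1*x_2 + 2*x_2**3.
  leading term x_1**2: subtract (1)·g_3 from 2*x_1**2 - 2*x_1*x_2 + 2*x_2**3 → -2*x_1*x_2 - 2*x_1 + 2*x_2**3 - 3*x_2**2
  leading term x_1*x_2: subtract (2)·f_1 from -2*x_1*x_2 - 2*x_1 + 2*x_2**3 - 3*x_2**2 → 2*x_1 + 2*x_2**3 - 3*x_2**2 - 2*x_2
  leading term x_1: no divisor's leading term divides it; move 2*x_1 to the remainder.
  leading term x_2**3: no divisor's leading term divides it; move 2*x_2**3 to the remainder.
  leading term x_2**2: no divisor's leading term divides it; move -3*x_2**2 to the remainder.
  leading term x_2: no divisor's leading term divides it; move -2*x_2 to the remainder.
  remainder 2*x_1 + 2*x_2**3 - 3*x_2**2 - 2*x_2 ≠ 0; add g_4 = 2*x_1 + 2*x_2**3 - 3*x_2**2 - 2*x_2 to the basis.

S(f_1,g_4): lcm = x_1*x_2. S = 2*x_1 - x_2**4 - 2*x_2**3 + x_2**2 - x_2.
  leading term x_1: subtract (1)·g_4 from 2*x_1 - x_2**4 - 2*x_2**3 + x_2**2 - x_2 → -x_2**4 + 3*x_2**3 - 3*x_2**2 + x_2
  leading term x_2**4: no divisor's leading term divides it; move -x_2**4 to the remainder.
  leading term x_2**3: no divisor's leading term divides it; move 3*x_2**3 to the remainder.
  leading term x_2**2: no divisor's leading term divides it; move -3*x_2**2 to the remainder.
  leading term x_2: no divisor's leading term divides it; move x_2 to the remainder.
  remainder -x_2**4 + 3*x_2**3 - 3*x_2**2 + x_2 ≠ 0; add g_5 = -x_2**4 + 3*x_2**3 - 3*x_2**2 + x_2 to the basis.

The other S-polynomials (S(f_2,g_3), S(f_2,g_4), S(g_3,g_4), S(f_1,g_5), S(f_2,g_5), S(g_3,g_5), S(g_4,g_5)) all reduce to 0 modulo the current basis, so we have a Gröbner basis.
Inter-reduce: drop elements whose leading term is divisible by another's, tail-reduce, and make monic.
Reduced Gröbner basis: {x_1 + x_2**3 + 2*x_2**2 - x_2, x_2**4 - 3*x_2**3 + 3*x_2**2 - x_2}.

Buchberger on the second generating set:
h_1 = 3*x_1*x_2 - x_1 - 3*x_2, LT = x_1*x_2.
h_2 = -3*x_1**2*x_2 - 2*x_1*x_2 + 3*x_1 + 2*x_2**2 - 2*x_2 + 3, LT = x_1**2*x_2.

S(h_1,h_2): lcm = x_1**2*x_2. S = 2*x_1**2 + 3*x_1*x_2 + x_1 + 3*x_2**2 - 3*x_2 + 1.
  leading term x_1**2: no divisor's leading term divides it; move 2*x_1**2 to the remainder.
  leading term x_1*x_2: subtract (1)·h_1 from 3*x_1*x_2 + x_1 + 3*x_2**2 - 3*x_2 + 1 → 2*x_1 + 3*x_2**2 + 1
  leading term x_1: no divisor's leading term divides it; move 2*x_1 to the remainder.
  leading term x_2**2: no divisor's leading term divides it; move 3*x_2**2 to the remainder.
  leading term 1: no divisor's leading term divides it; move 1 to the remainder.
  remainder 2*x_1**2 + 2*x_1 + 3*x_2**2 + 1 ≠ 0; add k_3 = 2*x_1**2 + 2*x_1 + 3*x_2**2 + 1 to the basis.

S(h_1,k_3): lcm = x_1**2*x_2. S = 2*x_1**2 - 2*x_1*x_2 + 2*x_2**3 + 3*x_2.
  leading term x_1**2: subtract (1)·k_3 from 2*x_1**2 - 2*x_1*x_2 + 2*x_2**3 + 3*x_2 → -2*x_1*x_2 - 2*x_1 + 2*x_2**3 - 3*x_2**2 + 3*x_2 - 1
  leading term x_1*x_2: subtract (-3)·h_1 from -2*x_1*x_2 - 2*x_1 + 2*x_2**3 - 3*x_2**2 + 3*x_2 - 1 → 2*x_1 + 2*x_2**3 - 3*x_2**2 + x_2 - 1
  leading term x_1: no divisor's leading term divides it; move 2*x_1 to the remainder.
  leading term x_2**3: no divisor's leading term divides it; move 2*x_2**3 to the remainder.
  leading term x_2**2: no divisor's leading term divides it; move -3*x_2**2 to the remainder.
  leading term x_2: no divisor's leading term divides it; move x_2 to the remainder.
  leading term 1: no divisor's leading term divides it; move -1 to the remainder.
  remainder 2*x_1 + 2*x_2**3 - 3*x_2**2 + x_2 - 1 ≠ 0; add k_4 = 2*x_1 + 2*x_2**3 - 3*x_2**2 + x_2 - 1 to the basis.

S(h_1,k_4): lcm = x_1*x_2. S = 2*x_1 - x_2**4 - 2*x_2**3 + 3*x_2**2 + 3*x_2.
  leading term x_1: subtract (1)·k_4 from 2*x_1 - x_2**4 - 2*x_2**3 + 3*x_2**2 + 3*x_2 → -x_2**4 + 3*x_2**3 - x_2**2 + 2*x_2 + 1
  leading term x_2**4: no divisor's leading term divides it; move -x_2**4 to the remainder.
  leading term x_2**3: no divisor's leading term divides it; move 3*x_2**3 to the remainder.
  leading term x_2**2: no divisor's leading term divides it; move -x_2**2 to the remainder.
  leading term x_2: no divisor's leading term divides it; move 2*x_2 to the remainder.
  leading term 1: no divisor's leading term divides it; move 1 to the remainder.
  remainder -x_2**4 + 3*x_2**3 - x_2**2 + 2*x_2 + 1 ≠ 0; add k_5 = -x_2**4 + 3*x_2**3 - x_2**2 + 2*x_2 + 1 to the basis.

The other S-polynomials (S(h_2,k_3), S(h_2,k_4), S(k_3,k_4), S(h_1,k_5), S(h_2,k_5), S(k_3,k_5), S(k_4,k_5)) all reduce to 0 modulo the current basis, so we have a Gröbner basis.
Inter-reduce: drop elements whose leading term is divisible by another's, tail-reduce, and make monic.
Reduced Gröbner basis: {x_1 + x_2**3 + 2*x_2**2 - 3*x_2 + 3, x_2**4 - 3*x_2**3 + x_2**2 - 2*x_2 - 1}.

Since the reduced bases disagree, the two ideals are not the same.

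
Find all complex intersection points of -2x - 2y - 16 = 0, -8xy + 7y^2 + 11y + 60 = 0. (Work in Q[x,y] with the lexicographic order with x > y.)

{(-4, -4), (-7, -1)}

Compute a lex Gröbner basis by Buchberger's algorithm.
f_1 = -2x - 2y - 16, LT = x.
f_2 = -8xy + 7y^2 + 11y + 60, LT = xy.

S(f_1,f_2): lcm = xy. S = 15/8y^2 + 75/8y + 15/2.
  leading term y^2: no divisor's leading term divides it; move 15/8y^2 to the remainder.
  leading term y: no divisor's leading term divides it; move 75/8y to the remainder.
  leading term 1: no divisor's leading term divides it; move 15/2 to the remainder.
  remainder 15/8y^2 + 75/8y + 15/2 ≠ 0; add h_3 = 15/8y^2 + 75/8y + 15/2 to the basis.

S(f_1,h_3): leading monomials are coprime, so the S-polynomial reduces to 0 (Buchberger's first criterion).
S(f_2,h_3): lcm = xy^2. S = -5xy - 4x - 7/8y^3 - 11/8y^2 - 15/2y.
  leading term xy: subtract (5/2y)·f_1 from -5xy - 4x - 7/8y^3 - 11/8y^2 - 15/2y → -4x - 7/8y^3 + 29/8y^2 + 65/2y
  leading term x: subtract (2)·f_1 from -4x - 7/8y^3 + 29/8y^2 + 65/2y → -7/8y^3 + 29/8y^2 + 73/2y + 32
  leading term y^3: subtract (-7/15y)·h_3 from -7/8y^3 + 29/8y^2 + 73/2y + 32 → 8y^2 + 40y + 32
  leading term y^2: subtract (64/15)·h_3 from 8y^2 + 40y + 32 → 0
  remainder 0.

Every S-polynomial of the final basis reduces to 0, so we have a Gröbner basis.
Inter-reduce: drop elements whose leading term is divisible by another's, tail-reduce, and make monic.
Reduced Gröbner basis: {x + y + 8, y^2 + 5y + 4}.

Elimination: the polynomial y^2 + 5y + 4 lies in the elimination ideal for y, so y ∈ {-4, -1}. For each such y, the remaining basis elements (now univariate) give the rest of the solution.
  y = -4: the earlier basis element becomes x + 4 = 0, giving x = -4 — point (-4, -4).
  y = -1: the earlier basis element becomes x + 7 = 0, giving x = -7 — point (-7, -1).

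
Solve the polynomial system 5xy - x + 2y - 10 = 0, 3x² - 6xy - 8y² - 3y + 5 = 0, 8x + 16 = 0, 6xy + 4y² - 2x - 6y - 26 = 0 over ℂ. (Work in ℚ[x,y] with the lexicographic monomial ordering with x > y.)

Compute a lex Gröbner basis by Buchberger's algorithm.
f_1 = 5xy - x + 2y - 10, LT = xy.
f_2 = 3x² - 6xy - 8y² - 3y + 5, LT = x².
f_3 = 8x + 16, LT = x.
f_4 = 6xy - 2x + 4y² - 6y - 26, LT = xy.

S(f_1,f_2): lcm = x²y. S = -⅕x² + 2xy² + ⅖xy - 2x + 8/3y³ + y² - 5/3y.
  reduce S modulo (f_1, f_2, f_3, f_4):
  remainder 8/3y³ - ⅓y² + 148/75y + 373/75 ≠ 0; add h_5 = 8/3y³ - ⅓y² + 148/75y + 373/75 to the basis.

S(f_1,f_3): lcm = xy. S = -⅕x - 8/5y - 2.
  reduce S modulo (f_1, f_2, f_3, f_4, h_5):
  remainder -8/5y - 8/5 ≠ 0; add h_6 = -8/5y - 8/5 to the basis.

The other S-polynomials (S(f_1,f_4), S(f_2,f_3), S(f_2,f_4), S(f_3,f_4), S(f_1,h_5), S(f_2,h_5), S(f_3,h_5), S(f_4,h_5), S(f_1,h_6), S(f_2,h_6), S(f_3,h_6), S(f_4,h_6), S(h_5,h_6)) all reduce to 0 modulo the current basis, so we have a Gröbner basis.
Inter-reduce: drop elements whose leading term is divisible by another's, tail-reduce, and make monic.
Reduced Gröbner basis: {x + 2, y + 1}.

A lex Gröbner basis eliminates variables successively. Here y + 1 depends only on y, with roots {-1}; lifting each root through the earlier basis elements recovers the full solutions.
  y = -1: the earlier basis element becomes x + 2 = 0, giving x = -2 — point (-2, -1).

{(-2, -1)}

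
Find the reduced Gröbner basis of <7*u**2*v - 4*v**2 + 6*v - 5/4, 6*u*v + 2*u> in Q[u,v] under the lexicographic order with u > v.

f_1 = 7*u**2*v - 4*v**2 + 6*v - 5/4, LT = u**2*v.
f_2 = 6*u*v + 2*u, LT = u*v.

S(f_1,f_2): lcm = u**2*v. S = -1/3*u**2 - 4/7*v**2 + 6/7*v - 5/28.
  leading term u**2: no divisor's leading term divides it; move -1/3*u**2 to the remainder.
  leading term v**2: no divisor's leading term divides it; move -4/7*v**2 to the remainder.
  leading term v: no divisor's leading term divides it; move 6/7*v to the remainder.
  leading term 1: no divisor's leading term divides it; move -5/28 to the remainder.
  remainder -1/3*u**2 - 4/7*v**2 + 6/7*v - 5/28 ≠ 0; add g_3 = -1/3*u**2 - 4/7*v**2 + 6/7*v - 5/28 to the basis.

S(f_1,g_3): lcm = u**2*v. S = -12/7*v**3 + 2*v**2 + 9/28*v - 5/28.
  leading term v**3: no divisor's leading term divides it; move -12/7*v**3 to the remainder.
  leading term v**2: no divisor's leading term divides it; move 2*v**2 to the remainder.
  leading term v: no divisor's leading term divides it; move 9/28*v to the remainder.
  leading term 1: no divisor's leading term divides it; move -5/28 to the remainder.
  remainder -12/7*v**3 + 2*v**2 + 9/28*v - 5/28 ≠ 0; add g_4 = -12/7*v**3 + 2*v**2 + 9/28*v - 5/28 to the basis.

S(f_2,g_3): lcm = u**2*v. S = 1/3*u**2 - 12/7*v**3 + 18/7*v**2 - 15/28*v.
  leading term u**2: subtract (-1)·g_3 from 1/3*u**2 - 12/7*v**3 + 18/7*v**2 - 15/28*v → -12/7*v**3 + 2*v**2 + 9/28*v - 5/28
  leading term v**3: subtract (1)·g_4 from -12/7*v**3 + 2*v**2 + 9/28*v - 5/28 → 0
  remainder 0.

S(f_1,g_4): lcm = u**2*v**3. S = 7/6*u**2*v**2 + 3/16*u**2*v - 5/48*u**2 - 4/7*v**4 + 6/7*v**3 - 5/28*v**2.
  leading term u**2*v**2: subtract (1/6*v)·f_1 from 7/6*u**2*v**2 + 3/16*u**2*v - 5/48*u**2 - 4/7*v**4 + 6/7*v**3 - 5/28*v**2 → 3/16*u**2*v - 5/48*u**2 - 4/7*v**4 + 32/21*v**3 - 33/28*v**2 + 5/24*v
  leading term u**2*v: subtract (3/112)·f_1 from 3/16*u**2*v - 5/48*u**2 - 4/7*v**4 + 32/21*v**3 - 33/28*v**2 + 5/24*v → -5/48*u**2 - 4/7*v**4 + 32/21*v**3 - 15/14*v**2 + 1/21*v + 15/448
  leading term u**2: subtract (5/16)·g_3 from -5/48*u**2 - 4/7*v**4 + 32/21*v**3 - 15/14*v**2 + 1/21*v + 15/448 → -4/7*v**4 + 32/21*v**3 - 25/28*v**2 - 37/168*v + 5/56
  leading term v**4: subtract (1/3*v)·g_4 from -4/7*v**4 + 32/21*v**3 - 25/28*v**2 - 37/168*v + 5/56 → 6/7*v**3 - v**2 - 9/56*v + 5/56
  leading term v**3: subtract (-1/2)·g_4 from 6/7*v**3 - v**2 - 9/56*v + 5/56 → 0
  remainder 0.

S(f_2,g_4): lcm = u*v**3. S = 3/2*u*v**2 + 3/16*u*v - 5/48*u.
  leading term u*v**2: subtract (1/4*v)·f_2 from 3/2*u*v**2 + 3/16*u*v - 5/48*u → -5/16*u*v - 5/48*u
  leading term u*v: subtract (-5/96)·f_2 from -5/16*u*v - 5/48*u → 0
  remainder 0.

S(g_3,g_4): leading monomials are coprime, so the S-polynomial reduces to 0 (Buchberger's first criterion).
Every S-polynomial of the final basis reduces to 0, so we have a Gröbner basis.
Inter-reduce: drop elements whose leading term is divisible by another's, tail-reduce, and make monic.

G = {u**2 + 12/7*v**2 - 18/7*v + 15/28, u*v + 1/3*u, v**3 - 7/6*v**2 - 3/16*v + 5/48}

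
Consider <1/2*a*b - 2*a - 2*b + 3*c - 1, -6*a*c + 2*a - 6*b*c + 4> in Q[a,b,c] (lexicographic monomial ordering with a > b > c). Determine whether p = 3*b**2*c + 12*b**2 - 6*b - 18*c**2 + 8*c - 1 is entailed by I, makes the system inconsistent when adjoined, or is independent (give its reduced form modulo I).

3*b**2*c + 12*b**2 - 6*b - 18*c**2 + 8*c - 1 is independent of I; its normal form modulo I is 12*b**2 - 4*c - 7.

First compute the reduced Gröbner basis of I by Buchberger's algorithm.
f_1 = 1/2*a*b - 2*a - 2*b + 3*c - 1, LT = a*b.
f_2 = -6*a*c + 2*a - 6*b*c + 4, LT = a*c.

S(f_1,f_2): lcm = a*b*c. S = 1/3*a*b - 4*a*c - b**2*c - 4*b*c + 2/3*b + 6*c**2 - 2*c.
  reduce S modulo (f_1, f_2):
  remainder -b**2*c + 2*b + 6*c**2 - 4*c - 2 ≠ 0; add h_3 = -b**2*c + 2*b + 6*c**2 - 4*c - 2 to the basis.

The other S-polynomials (S(f_1,h_3), S(f_2,h_3)) all reduce to 0 modulo the current basis, so we have a Gröbner basis.
Inter-reduce: drop elements whose leading term is divisible by another's, tail-reduce, and make monic.
Reduced Gröbner basis: {a*b - 4*a - 4*b + 6*c - 2, a*c - 1/3*a + b*c - 2/3, b**2*c - 2*b - 6*c**2 + 4*c + 2}.
Label its elements g_1 = a*b - 4*a - 4*b + 6*c - 2, g_2 = a*c - 1/3*a + b*c - 2/3, g_3 = b**2*c - 2*b - 6*c**2 + 4*c + 2.

Reduce p = 3*b**2*c + 12*b**2 - 6*b - 18*c**2 + 8*c - 1 modulo G:
  leading term b**2*c: subtract (3)·g_3 from 3*b**2*c + 12*b**2 - 6*b - 18*c**2 + 8*c - 1 → 12*b**2 - 4*c - 7
  leading term b**2: no divisor's leading term divides it; move 12*b**2 to the remainder.
  leading term c: no divisor's leading term divides it; move -4*c to the remainder.
  leading term 1: no divisor's leading term divides it; move -7 to the remainder.
  normal form = 12*b**2 - 4*c - 7.
The normal form is nonzero, so p ∉ I. Since p minus its normal form lies in I, I + (p) = I + (r) where r = 12*b**2 - 4*c - 7; decide whether this ideal is the whole ring.
Run Buchberger on G together with r (pairs among the g_i already reduce to 0 since G is a Gröbner basis):
g_1 = a*b - 4*a - 4*b + 6*c - 2, LT = a*b.
g_2 = a*c - 1/3*a + b*c - 2/3, LT = a*c.
g_3 = b**2*c - 2*b - 6*c**2 + 4*c + 2, LT = b**2*c.
r = 12*b**2 - 4*c - 7, LT = b**2.

S(g_1,r): lcm = a*b**2. S = -4*a*b + 1/3*a*c + 7/12*a - 4*b**2 + 6*b*c - 2*b.
  reduce S modulo (g_1, g_2, g_3, r):
  remainder -551/36*a + 17/3*b*c - 18*b + 68/3*c - 91/9 ≠ 0; add m_5 = -551/36*a + 17/3*b*c - 18*b + 68/3*c - 91/9 to the basis.

S(g_3,r): lcm = b**2*c. S = -2*b - 17/3*c**2 + 55/12*c + 2.
  reduce S modulo (g_1, g_2, g_3, r, m_5):
  remainder -2*b - 17/3*c**2 + 55/12*c + 2 ≠ 0; add m_6 = -2*b - 17/3*c**2 + 55/12*c + 2 to the basis.

S(g_2,m_5): lcm = a*c. S = -1/3*a + 204/551*b*c**2 - 97/551*b*c + 816/551*c**2 - 364/551*c - 2/3.
  reduce S modulo (g_1, g_2, g_3, r, m_5, m_6):
  remainder -578/551*c**4 + 935/551*c**3 + 239/4408*c**2 - 306/551*c - 30/551 ≠ 0; add m_7 = -578/551*c**4 + 935/551*c**3 + 239/4408*c**2 - 306/551*c - 30/551 to the basis.

The other S-polynomials (S(g_1,g_2), S(g_1,g_3), S(g_2,g_3), S(g_2,r), S(g_1,m_5), S(g_3,m_5), S(r,m_5), S(g_1,m_6), S(g_2,m_6), S(g_3,m_6), S(r,m_6), S(m_5,m_6), S(g_1,m_7), S(g_2,m_7), S(g_3,m_7), S(r,m_7), S(m_5,m_7), S(m_6,m_7)) all reduce to 0 modulo the current basis, so we have a Gröbner basis.
Inter-reduce: drop elements whose leading term is divisible by another's, tail-reduce, and make monic.
Reduced Gröbner basis: {a + 578/551*c**3 - 4607/1102*c**2 + 465/551*c + 1012/551, b + 17/6*c**2 - 55/24*c - 1, c**4 - 55/34*c**3 - 239/4624*c**2 + 9/17*c + 15/289}.
The reduced Gröbner basis of I + (p) is {a + 578/551*c**3 - 4607/1102*c**2 + 465/551*c + 1012/551, b + 17/6*c**2 - 55/24*c - 1, c**4 - 55/34*c**3 - 239/4624*c**2 + 9/17*c + 15/289} ≠ {1}, a proper ideal, so the enlarged system stays consistent: p is independent of I, with normal form 12*b**2 - 4*c - 7.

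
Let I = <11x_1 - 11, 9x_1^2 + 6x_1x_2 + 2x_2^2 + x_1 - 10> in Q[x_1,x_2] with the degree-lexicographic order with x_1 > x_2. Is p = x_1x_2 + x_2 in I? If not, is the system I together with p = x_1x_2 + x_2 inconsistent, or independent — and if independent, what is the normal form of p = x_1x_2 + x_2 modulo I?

First compute the reduced Gröbner basis of I by Buchberger's algorithm.
f_1 = 11x_1 - 11, LT = x_1.
f_2 = 9x_1^2 + 6x_1x_2 + 2x_2^2 + x_1 - 10, LT = x_1^2.

S(f_1,f_2): lcm = x_1^2. S = -2/3x_1x_2 - 2/9x_2^2 - 10/9x_1 + 10/9.
  leading term x_1x_2: subtract (-2/33x_2)·f_1 from -2/3x_1x_2 - 2/9x_2^2 - 10/9x_1 + 10/9 → -2/9x_2^2 - 10/9x_1 - 2/3x_2 + 10/9
  leading term x_2^2: no divisor's leading term divides it; move -2/9x_2^2 to the remainder.
  leading term x_1: subtract (-10/99)·f_1 from -10/9x_1 - 2/3x_2 + 10/9 → -2/3x_2
  leading term x_2: no divisor's leading term divides it; move -2/3x_2 to the remainder.
  remainder -2/9x_2^2 - 2/3x_2 ≠ 0; add h_3 = -2/9x_2^2 - 2/3x_2 to the basis.

The other S-polynomials (S(f_1,h_3), S(f_2,h_3)) all reduce to 0 modulo the current basis, so we have a Gröbner basis.
Inter-reduce: drop elements whose leading term is divisible by another's, tail-reduce, and make monic.
Reduced Gröbner basis: {x_2^2 + 3x_2, x_1 - 1}.
Label its elements g_1 = x_2^2 + 3x_2, g_2 = x_1 - 1.

Reduce p = x_1x_2 + x_2 modulo G:
  leading term x_1x_2: subtract (x_2)·g_2 from x_1x_2 + x_2 → 2x_2
  leading term x_2: no divisor's leading term divides it; move 2x_2 to the remainder.
  normal form = 2x_2.
The normal form is nonzero, so p ∉ I. Since p minus its normal form lies in I, I + (p) = I + (r) where r = 2x_2; decide whether this ideal is the whole ring.
Run Buchberger on G together with r (pairs among the g_i already reduce to 0 since G is a Gröbner basis):
g_1 = x_2^2 + 3x_2, LT = x_2^2.
g_2 = x_1 - 1, LT = x_1.
r = 2x_2, LT = x_2.

The S-polynomials (S(g_1,g_2), S(g_1,r), S(g_2,r)) all reduce to 0 modulo the current basis, so we have a Gröbner basis.
Inter-reduce: drop elements whose leading term is divisible by another's, tail-reduce, and make monic.
Reduced Gröbner basis: {x_1 - 1, x_2}.
The reduced Gröbner basis of I + (p) is {x_1 - 1, x_2} ≠ {1}, a proper ideal, so the enlarged system stays consistent: p is independent of I, with normal form 2x_2.

x_1x_2 + x_2 is independent of I; its normal form modulo I is 2x_2.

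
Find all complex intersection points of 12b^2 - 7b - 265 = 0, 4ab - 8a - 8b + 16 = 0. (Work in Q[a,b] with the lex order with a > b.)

{(2, -53/12), (2, 5)}

Compute a lex Gröbner basis by Buchberger's algorithm.
f_1 = 12b^2 - 7b - 265, LT = b^2.
f_2 = 4ab - 8a - 8b + 16, LT = ab.

S(f_1,f_2): lcm = ab^2. S = 17/12ab - 265/12a + 2b^2 - 4b.
  leading term ab: subtract (17/48)·f_2 from 17/12ab - 265/12a + 2b^2 - 4b → -77/4a + 2b^2 - 7/6b - 17/3
  leading term a: no divisor's leading term divides it; move -77/4a to the remainder.
  leading term b^2: subtract (1/6)·f_1 from 2b^2 - 7/6b - 17/3 → 77/2
  leading term 1: no divisor's leading term divides it; move 77/2 to the remainder.
  remainder -77/4a + 77/2 ≠ 0; add h_3 = -77/4a + 77/2 to the basis.

S(f_1,h_3): leading monomials are coprime, so the S-polynomial reduces to 0 (Buchberger's first criterion).
S(f_2,h_3): lcm = ab. S = -2a + 4.
  leading term a: subtract (8/77)·h_3 from -2a + 4 → 0
  remainder 0.

Every S-polynomial of the final basis reduces to 0, so we have a Gröbner basis.
Inter-reduce: drop elements whose leading term is divisible by another's, tail-reduce, and make monic.
Reduced Gröbner basis: {a - 2, b^2 - 7/12b - 265/12}.

Since the basis is lex-ordered, b^2 - 7/12b - 265/12 is univariate in b. Its roots are {-53/12, 5}. Back-substituting each root into the other basis elements fixes the other coordinates.
  b = -53/12: the earlier basis element becomes a - 2 = 0, giving a = 2 — point (2, -53/12).
  b = 5: the earlier basis element becomes a - 2 = 0, giving a = 2 — point (2, 5).
Check: every point annihilates each of the original generators.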